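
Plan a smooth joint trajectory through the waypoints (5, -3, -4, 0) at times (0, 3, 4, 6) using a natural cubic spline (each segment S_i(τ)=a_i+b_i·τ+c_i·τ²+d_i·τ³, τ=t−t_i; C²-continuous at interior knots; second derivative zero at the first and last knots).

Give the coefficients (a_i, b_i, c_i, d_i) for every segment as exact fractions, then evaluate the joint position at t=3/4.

Δ: Δ0=-8/3, Δ1=-1, Δ2=2
row 1: diag=8, rhs=10; c'=1/8, d'=5/4
row 2: denom=6−1·1/8=47/8; d'=(18−1·5/4)/(47/8)=134/47
back: M2=134/47
back: M1=5/4−1/8·134/47=42/47
M: M0=0, M1=42/47, M2=134/47, M3=0
seg 0: a=5, c=M0/2=0, d=(M1−M0)/(6·3)=7/141, b=Δ0−h0·(2M0+M1)/6=-439/141
seg 1: a=-3, c=M1/2=21/47, d=(M2−M1)/(6·1)=46/141, b=Δ1−h1·(2M1+M2)/6=-250/141
seg 2: a=-4, c=M2/2=67/47, d=(M3−M2)/(6·2)=-67/282, b=Δ2−h2·(2M2+M3)/6=14/141
t_q=3/4 → seg 0, τ=3/4; S=5+-439/141·τ+0·τ²+7/141·τ³=8079/3008

  seg 0: a=5 b=-439/141 c=0 d=7/141
  seg 1: a=-3 b=-250/141 c=21/47 d=46/141
  seg 2: a=-4 b=14/141 c=67/47 d=-67/282
S(3/4) = 8079/3008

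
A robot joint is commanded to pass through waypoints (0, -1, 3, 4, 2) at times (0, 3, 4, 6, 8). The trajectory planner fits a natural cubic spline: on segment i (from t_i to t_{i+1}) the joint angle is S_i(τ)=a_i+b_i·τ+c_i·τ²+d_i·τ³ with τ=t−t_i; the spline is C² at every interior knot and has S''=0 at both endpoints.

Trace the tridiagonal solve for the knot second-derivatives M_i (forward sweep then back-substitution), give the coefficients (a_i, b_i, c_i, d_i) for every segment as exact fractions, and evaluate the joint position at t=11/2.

  seg 0: a=0 b=-2285/1032 c=0 d=647/3096
  seg 1: a=-1 b=1769/516 c=647/344 d=-1351/1032
  seg 2: a=3 b=3367/1032 c=-88/43 d=1373/4128
  seg 3: a=4 b=-481/516 c=-35/688 d=35/4128
S(11/2) = 48565/11008

Δ: Δ0=-1/3, Δ1=4, Δ2=1/2, Δ3=-1
row 1: diag=8, rhs=26; c'=1/8, d'=13/4
row 2: denom=6−1·1/8=47/8; d'=(-21−1·13/4)/(47/8)=-194/47
row 3: denom=8−2·16/47=344/47; d'=(-9−2·-194/47)/(344/47)=-35/344
back: M3=-35/344
back: M2=-194/47−16/47·-35/344=-176/43
back: M1=13/4−1/8·-176/43=647/172
M: M0=0, M1=647/172, M2=-176/43, M3=-35/344, M4=0
seg 0: a=0, c=M0/2=0, d=(M1−M0)/(6·3)=647/3096, b=Δ0−h0·(2M0+M1)/6=-2285/1032
seg 1: a=-1, c=M1/2=647/344, d=(M2−M1)/(6·1)=-1351/1032, b=Δ1−h1·(2M1+M2)/6=1769/516
seg 2: a=3, c=M2/2=-88/43, d=(M3−M2)/(6·2)=1373/4128, b=Δ2−h2·(2M2+M3)/6=3367/1032
seg 3: a=4, c=M3/2=-35/688, d=(M4−M3)/(6·2)=35/4128, b=Δ3−h3·(2M3+M4)/6=-481/516
t_q=11/2 → seg 2, τ=3/2; S=3+3367/1032·τ+-88/43·τ²+1373/4128·τ³=48565/11008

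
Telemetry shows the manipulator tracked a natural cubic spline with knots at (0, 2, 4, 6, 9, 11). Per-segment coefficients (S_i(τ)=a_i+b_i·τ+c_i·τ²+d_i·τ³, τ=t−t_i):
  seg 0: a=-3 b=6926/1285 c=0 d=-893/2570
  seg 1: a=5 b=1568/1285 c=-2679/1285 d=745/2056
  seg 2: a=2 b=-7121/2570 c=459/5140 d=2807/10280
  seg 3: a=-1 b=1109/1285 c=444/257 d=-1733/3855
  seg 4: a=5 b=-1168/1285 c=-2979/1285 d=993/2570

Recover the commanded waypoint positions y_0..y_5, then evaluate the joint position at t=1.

y_0=-3 y_1=5 y_2=2 y_3=-1 y_4=5 y_5=-3
S(1) = 5249/2570

y_0 = S_0(0) = a_0 = -3
y_1 = S_1(0) = a_1 = 5
y_2 = S_2(0) = a_2 = 2
y_3 = S_3(0) = a_3 = -1
y_4 = S_4(0) = a_4 = 5
y_5 = S_4(2) = -3
t_q=1 is in segment 0 (τ=1); S_0(τ)=5249/2570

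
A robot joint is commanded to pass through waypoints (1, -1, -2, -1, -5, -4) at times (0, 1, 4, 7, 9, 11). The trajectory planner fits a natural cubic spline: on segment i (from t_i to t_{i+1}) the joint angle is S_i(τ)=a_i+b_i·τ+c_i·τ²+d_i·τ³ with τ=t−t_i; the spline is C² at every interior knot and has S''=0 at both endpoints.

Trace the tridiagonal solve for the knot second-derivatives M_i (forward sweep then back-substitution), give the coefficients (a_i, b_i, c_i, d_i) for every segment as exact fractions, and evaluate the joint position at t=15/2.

Δ: Δ0=-2, Δ1=-1/3, Δ2=1/3, Δ3=-2, Δ4=1/2
row 1: diag=8, rhs=10; c'=3/8, d'=5/4
row 2: denom=12−3·3/8=87/8; d'=(4−3·5/4)/(87/8)=2/87
row 3: denom=10−3·8/29=266/29; d'=(-14−3·2/87)/(266/29)=-204/133
row 4: denom=8−2·29/133=1006/133; d'=(15−2·-204/133)/(1006/133)=2403/1006
back: M4=2403/1006
back: M3=-204/133−29/133·2403/1006=-2067/1006
back: M2=2/87−8/29·-2067/1006=890/1509
back: M1=5/4−3/8·890/1509=1035/1006
M: M0=0, M1=1035/1006, M2=890/1509, M3=-2067/1006, M4=2403/1006, M5=0
seg 0: a=1, c=M0/2=0, d=(M1−M0)/(6·1)=345/2012, b=Δ0−h0·(2M0+M1)/6=-4369/2012
seg 1: a=-1, c=M1/2=1035/2012, d=(M2−M1)/(6·3)=-1325/54324, b=Δ1−h1·(2M1+M2)/6=-1667/1006
seg 2: a=-2, c=M2/2=445/1509, d=(M3−M2)/(6·3)=-7981/54324, b=Δ2−h2·(2M2+M3)/6=1551/2012
seg 3: a=-1, c=M3/2=-2067/2012, d=(M4−M3)/(6·2)=745/2012, b=Δ3−h3·(2M3+M4)/6=-1435/1006
seg 4: a=-5, c=M4/2=2403/2012, d=(M5−M4)/(6·2)=-801/4024, b=Δ4−h4·(2M4+M5)/6=-1099/1006
t_q=15/2 → seg 3, τ=1/2; S=-1+-1435/1006·τ+-2067/2012·τ²+745/2012·τ³=-30965/16096

  seg 0: a=1 b=-4369/2012 c=0 d=345/2012
  seg 1: a=-1 b=-1667/1006 c=1035/2012 d=-1325/54324
  seg 2: a=-2 b=1551/2012 c=445/1509 d=-7981/54324
  seg 3: a=-1 b=-1435/1006 c=-2067/2012 d=745/2012
  seg 4: a=-5 b=-1099/1006 c=2403/2012 d=-801/4024
S(15/2) = -30965/16096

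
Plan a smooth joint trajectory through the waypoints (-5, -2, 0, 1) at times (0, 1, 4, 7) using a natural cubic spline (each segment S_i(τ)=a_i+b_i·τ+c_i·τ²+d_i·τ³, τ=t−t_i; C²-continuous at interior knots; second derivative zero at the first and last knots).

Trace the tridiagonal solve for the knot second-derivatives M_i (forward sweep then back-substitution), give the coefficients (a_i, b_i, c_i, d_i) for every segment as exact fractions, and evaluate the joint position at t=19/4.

Δ: Δ0=3, Δ1=2/3, Δ2=1/3
row 1: diag=8, rhs=-14; c'=3/8, d'=-7/4
row 2: denom=12−3·3/8=87/8; d'=(-2−3·-7/4)/(87/8)=26/87
back: M2=26/87
back: M1=-7/4−3/8·26/87=-54/29
M: M0=0, M1=-54/29, M2=26/87, M3=0
seg 0: a=-5, c=M0/2=0, d=(M1−M0)/(6·1)=-9/29, b=Δ0−h0·(2M0+M1)/6=96/29
seg 1: a=-2, c=M1/2=-27/29, d=(M2−M1)/(6·3)=94/783, b=Δ1−h1·(2M1+M2)/6=69/29
seg 2: a=0, c=M2/2=13/87, d=(M3−M2)/(6·3)=-13/783, b=Δ2−h2·(2M2+M3)/6=1/29
t_q=19/4 → seg 2, τ=3/4; S=0+1/29·τ+13/87·τ²+-13/783·τ³=191/1856

  seg 0: a=-5 b=96/29 c=0 d=-9/29
  seg 1: a=-2 b=69/29 c=-27/29 d=94/783
  seg 2: a=0 b=1/29 c=13/87 d=-13/783
S(19/4) = 191/1856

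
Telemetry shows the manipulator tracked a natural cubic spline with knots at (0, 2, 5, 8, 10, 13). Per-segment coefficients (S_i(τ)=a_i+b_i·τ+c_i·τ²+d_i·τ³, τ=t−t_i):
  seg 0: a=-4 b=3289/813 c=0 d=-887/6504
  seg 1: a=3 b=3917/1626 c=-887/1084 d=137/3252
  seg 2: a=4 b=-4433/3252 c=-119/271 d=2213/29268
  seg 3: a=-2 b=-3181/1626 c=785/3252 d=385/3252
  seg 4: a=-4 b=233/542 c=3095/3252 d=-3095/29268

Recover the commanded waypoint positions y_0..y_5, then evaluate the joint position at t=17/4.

y_0 = S_0(0) = a_0 = -4
y_1 = S_1(0) = a_1 = 3
y_2 = S_2(0) = a_2 = 4
y_3 = S_3(0) = a_3 = -2
y_4 = S_4(0) = a_4 = -4
y_5 = S_4(3) = 3
t_q=17/4 is in segment 1 (τ=9/4); S_1(τ)=330063/69376

y_0=-4 y_1=3 y_2=4 y_3=-2 y_4=-4 y_5=3
S(17/4) = 330063/69376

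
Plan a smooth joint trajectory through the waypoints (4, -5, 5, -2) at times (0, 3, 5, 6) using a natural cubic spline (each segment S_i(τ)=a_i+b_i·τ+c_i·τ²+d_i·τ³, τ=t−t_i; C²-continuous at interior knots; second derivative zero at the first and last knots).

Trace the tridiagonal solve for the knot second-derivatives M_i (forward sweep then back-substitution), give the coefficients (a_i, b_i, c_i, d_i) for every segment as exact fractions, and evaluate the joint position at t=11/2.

Δ: Δ0=-3, Δ1=5, Δ2=-7
row 1: diag=10, rhs=48; c'=1/5, d'=24/5
row 2: denom=6−2·1/5=28/5; d'=(-72−2·24/5)/(28/5)=-102/7
back: M2=-102/7
back: M1=24/5−1/5·-102/7=54/7
M: M0=0, M1=54/7, M2=-102/7, M3=0
seg 0: a=4, c=M0/2=0, d=(M1−M0)/(6·3)=3/7, b=Δ0−h0·(2M0+M1)/6=-48/7
seg 1: a=-5, c=M1/2=27/7, d=(M2−M1)/(6·2)=-13/7, b=Δ1−h1·(2M1+M2)/6=33/7
seg 2: a=5, c=M2/2=-51/7, d=(M3−M2)/(6·1)=17/7, b=Δ2−h2·(2M2+M3)/6=-15/7
t_q=11/2 → seg 2, τ=1/2; S=5+-15/7·τ+-51/7·τ²+17/7·τ³=135/56

  seg 0: a=4 b=-48/7 c=0 d=3/7
  seg 1: a=-5 b=33/7 c=27/7 d=-13/7
  seg 2: a=5 b=-15/7 c=-51/7 d=17/7
S(11/2) = 135/56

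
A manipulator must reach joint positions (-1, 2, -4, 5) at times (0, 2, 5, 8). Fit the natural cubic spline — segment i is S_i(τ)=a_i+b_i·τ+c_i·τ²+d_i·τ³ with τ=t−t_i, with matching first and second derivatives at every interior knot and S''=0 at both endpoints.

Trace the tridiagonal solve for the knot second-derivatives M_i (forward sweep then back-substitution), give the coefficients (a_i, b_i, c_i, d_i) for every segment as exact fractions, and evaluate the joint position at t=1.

  seg 0: a=-1 b=187/74 c=0 d=-19/74
  seg 1: a=2 b=-41/74 c=-57/37 d=235/666
  seg 2: a=-4 b=-10/37 c=121/74 d=-121/666
S(1) = 47/37

Δ: Δ0=3/2, Δ1=-2, Δ2=3
row 1: diag=10, rhs=-21; c'=3/10, d'=-21/10
row 2: denom=12−3·3/10=111/10; d'=(30−3·-21/10)/(111/10)=121/37
back: M2=121/37
back: M1=-21/10−3/10·121/37=-114/37
M: M0=0, M1=-114/37, M2=121/37, M3=0
seg 0: a=-1, c=M0/2=0, d=(M1−M0)/(6·2)=-19/74, b=Δ0−h0·(2M0+M1)/6=187/74
seg 1: a=2, c=M1/2=-57/37, d=(M2−M1)/(6·3)=235/666, b=Δ1−h1·(2M1+M2)/6=-41/74
seg 2: a=-4, c=M2/2=121/74, d=(M3−M2)/(6·3)=-121/666, b=Δ2−h2·(2M2+M3)/6=-10/37
t_q=1 → seg 0, τ=1; S=-1+187/74·τ+0·τ²+-19/74·τ³=47/37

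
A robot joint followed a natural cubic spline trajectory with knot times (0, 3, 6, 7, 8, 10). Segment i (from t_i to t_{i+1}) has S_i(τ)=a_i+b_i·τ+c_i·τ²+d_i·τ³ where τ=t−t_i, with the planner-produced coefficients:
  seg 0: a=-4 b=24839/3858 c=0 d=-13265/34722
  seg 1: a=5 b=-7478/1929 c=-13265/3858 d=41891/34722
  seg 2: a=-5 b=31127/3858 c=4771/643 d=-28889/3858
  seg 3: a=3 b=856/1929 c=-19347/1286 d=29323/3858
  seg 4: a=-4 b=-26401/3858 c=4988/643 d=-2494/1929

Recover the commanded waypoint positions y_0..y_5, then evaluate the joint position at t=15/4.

y_0=-4 y_1=5 y_2=-5 y_3=3 y_4=-4 y_5=3
S(15/4) = 54935/82304

y_0 = S_0(0) = a_0 = -4
y_1 = S_1(0) = a_1 = 5
y_2 = S_2(0) = a_2 = -5
y_3 = S_3(0) = a_3 = 3
y_4 = S_4(0) = a_4 = -4
y_5 = S_4(2) = 3
t_q=15/4 is in segment 1 (τ=3/4); S_1(τ)=54935/82304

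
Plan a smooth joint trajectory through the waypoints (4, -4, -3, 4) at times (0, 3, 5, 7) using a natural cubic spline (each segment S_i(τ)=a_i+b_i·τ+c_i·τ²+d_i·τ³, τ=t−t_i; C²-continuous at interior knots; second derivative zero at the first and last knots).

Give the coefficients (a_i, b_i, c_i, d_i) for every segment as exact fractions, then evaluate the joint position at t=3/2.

Δ: Δ0=-8/3, Δ1=1/2, Δ2=7/2
row 1: diag=10, rhs=19; c'=1/5, d'=19/10
row 2: denom=8−2·1/5=38/5; d'=(18−2·19/10)/(38/5)=71/38
back: M2=71/38
back: M1=19/10−1/5·71/38=29/19
M: M0=0, M1=29/19, M2=71/38, M3=0
seg 0: a=4, c=M0/2=0, d=(M1−M0)/(6·3)=29/342, b=Δ0−h0·(2M0+M1)/6=-391/114
seg 1: a=-4, c=M1/2=29/38, d=(M2−M1)/(6·2)=13/456, b=Δ1−h1·(2M1+M2)/6=-65/57
seg 2: a=-3, c=M2/2=71/76, d=(M3−M2)/(6·2)=-71/456, b=Δ2−h2·(2M2+M3)/6=257/114
t_q=3/2 → seg 0, τ=3/2; S=4+-391/114·τ+0·τ²+29/342·τ³=-261/304

  seg 0: a=4 b=-391/114 c=0 d=29/342
  seg 1: a=-4 b=-65/57 c=29/38 d=13/456
  seg 2: a=-3 b=257/114 c=71/76 d=-71/456
S(3/2) = -261/304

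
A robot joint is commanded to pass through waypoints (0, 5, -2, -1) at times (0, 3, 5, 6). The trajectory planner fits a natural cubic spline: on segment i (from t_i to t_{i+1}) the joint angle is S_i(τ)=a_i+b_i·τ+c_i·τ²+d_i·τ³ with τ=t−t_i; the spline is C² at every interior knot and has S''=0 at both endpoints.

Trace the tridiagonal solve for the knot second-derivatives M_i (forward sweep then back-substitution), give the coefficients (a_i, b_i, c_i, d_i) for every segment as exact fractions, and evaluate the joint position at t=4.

Δ: Δ0=5/3, Δ1=-7/2, Δ2=1
row 1: diag=10, rhs=-31; c'=1/5, d'=-31/10
row 2: denom=6−2·1/5=28/5; d'=(27−2·-31/10)/(28/5)=83/14
back: M2=83/14
back: M1=-31/10−1/5·83/14=-30/7
M: M0=0, M1=-30/7, M2=83/14, M3=0
seg 0: a=0, c=M0/2=0, d=(M1−M0)/(6·3)=-5/21, b=Δ0−h0·(2M0+M1)/6=80/21
seg 1: a=5, c=M1/2=-15/7, d=(M2−M1)/(6·2)=143/168, b=Δ1−h1·(2M1+M2)/6=-55/21
seg 2: a=-2, c=M2/2=83/28, d=(M3−M2)/(6·1)=-83/84, b=Δ2−h2·(2M2+M3)/6=-41/42
t_q=4 → seg 1, τ=1; S=5+-55/21·τ+-15/7·τ²+143/168·τ³=61/56

  seg 0: a=0 b=80/21 c=0 d=-5/21
  seg 1: a=5 b=-55/21 c=-15/7 d=143/168
  seg 2: a=-2 b=-41/42 c=83/28 d=-83/84
S(4) = 61/56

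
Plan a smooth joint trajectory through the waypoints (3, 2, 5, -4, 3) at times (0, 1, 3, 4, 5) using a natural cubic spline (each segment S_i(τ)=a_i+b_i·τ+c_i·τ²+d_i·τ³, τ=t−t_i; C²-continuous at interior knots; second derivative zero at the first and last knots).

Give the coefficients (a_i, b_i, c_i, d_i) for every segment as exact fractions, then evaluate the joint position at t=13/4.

  seg 0: a=3 b=-591/244 c=0 d=347/244
  seg 1: a=2 b=225/122 c=1041/244 d=-1083/488
  seg 2: a=5 b=-471/61 c=-552/61 d=474/61
  seg 3: a=-4 b=-153/61 c=870/61 d=-290/61
S(13/4) = 5125/1952

Δ: Δ0=-1, Δ1=3/2, Δ2=-9, Δ3=7
row 1: diag=6, rhs=15; c'=1/3, d'=5/2
row 2: denom=6−2·1/3=16/3; d'=(-63−2·5/2)/(16/3)=-51/4
row 3: denom=4−1·3/16=61/16; d'=(96−1·-51/4)/(61/16)=1740/61
back: M3=1740/61
back: M2=-51/4−3/16·1740/61=-1104/61
back: M1=5/2−1/3·-1104/61=1041/122
M: M0=0, M1=1041/122, M2=-1104/61, M3=1740/61, M4=0
seg 0: a=3, c=M0/2=0, d=(M1−M0)/(6·1)=347/244, b=Δ0−h0·(2M0+M1)/6=-591/244
seg 1: a=2, c=M1/2=1041/244, d=(M2−M1)/(6·2)=-1083/488, b=Δ1−h1·(2M1+M2)/6=225/122
seg 2: a=5, c=M2/2=-552/61, d=(M3−M2)/(6·1)=474/61, b=Δ2−h2·(2M2+M3)/6=-471/61
seg 3: a=-4, c=M3/2=870/61, d=(M4−M3)/(6·1)=-290/61, b=Δ3−h3·(2M3+M4)/6=-153/61
t_q=13/4 → seg 2, τ=1/4; S=5+-471/61·τ+-552/61·τ²+474/61·τ³=5125/1952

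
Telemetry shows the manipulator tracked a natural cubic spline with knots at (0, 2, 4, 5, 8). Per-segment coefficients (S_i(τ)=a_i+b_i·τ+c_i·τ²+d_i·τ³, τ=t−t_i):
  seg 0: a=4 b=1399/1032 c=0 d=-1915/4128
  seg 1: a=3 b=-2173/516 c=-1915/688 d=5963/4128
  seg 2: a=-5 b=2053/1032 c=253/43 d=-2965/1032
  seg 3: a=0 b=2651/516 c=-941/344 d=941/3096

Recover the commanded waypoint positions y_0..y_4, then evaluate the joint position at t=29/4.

y_0=4 y_1=3 y_2=-5 y_3=0 y_4=-1
S(29/4) = 25833/22016

y_0 = S_0(0) = a_0 = 4
y_1 = S_1(0) = a_1 = 3
y_2 = S_2(0) = a_2 = -5
y_3 = S_3(0) = a_3 = 0
y_4 = S_3(3) = -1
t_q=29/4 is in segment 3 (τ=9/4); S_3(τ)=25833/22016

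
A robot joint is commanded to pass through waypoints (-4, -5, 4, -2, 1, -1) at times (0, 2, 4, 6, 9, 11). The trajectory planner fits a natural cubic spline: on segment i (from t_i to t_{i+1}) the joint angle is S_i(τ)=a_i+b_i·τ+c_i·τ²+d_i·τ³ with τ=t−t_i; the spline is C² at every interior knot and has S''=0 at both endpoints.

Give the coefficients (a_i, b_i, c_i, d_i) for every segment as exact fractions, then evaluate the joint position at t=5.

  seg 0: a=-4 b=-3137/1285 c=0 d=4989/10280
  seg 1: a=-5 b=8693/2570 c=14967/5140 d=-2419/2056
  seg 2: a=4 b=1171/1285 c=-10659/2570 d=5633/5140
  seg 3: a=-2 b=-3248/1285 c=624/257 d=-1609/3855
  seg 4: a=1 b=991/1285 c=-1707/1285 d=569/2570
S(5) = 9559/5140

Δ: Δ0=-1/2, Δ1=9/2, Δ2=-3, Δ3=1, Δ4=-1
row 1: diag=8, rhs=30; c'=1/4, d'=15/4
row 2: denom=8−2·1/4=15/2; d'=(-45−2·15/4)/(15/2)=-7
row 3: denom=10−2·4/15=142/15; d'=(24−2·-7)/(142/15)=285/71
row 4: denom=10−3·45/142=1285/142; d'=(-12−3·285/71)/(1285/142)=-3414/1285
back: M4=-3414/1285
back: M3=285/71−45/142·-3414/1285=1248/257
back: M2=-7−4/15·1248/257=-10659/1285
back: M1=15/4−1/4·-10659/1285=14967/2570
M: M0=0, M1=14967/2570, M2=-10659/1285, M3=1248/257, M4=-3414/1285, M5=0
seg 0: a=-4, c=M0/2=0, d=(M1−M0)/(6·2)=4989/10280, b=Δ0−h0·(2M0+M1)/6=-3137/1285
seg 1: a=-5, c=M1/2=14967/5140, d=(M2−M1)/(6·2)=-2419/2056, b=Δ1−h1·(2M1+M2)/6=8693/2570
seg 2: a=4, c=M2/2=-10659/2570, d=(M3−M2)/(6·2)=5633/5140, b=Δ2−h2·(2M2+M3)/6=1171/1285
seg 3: a=-2, c=M3/2=624/257, d=(M4−M3)/(6·3)=-1609/3855, b=Δ3−h3·(2M3+M4)/6=-3248/1285
seg 4: a=1, c=M4/2=-1707/1285, d=(M5−M4)/(6·2)=569/2570, b=Δ4−h4·(2M4+M5)/6=991/1285
t_q=5 → seg 2, τ=1; S=4+1171/1285·τ+-10659/2570·τ²+5633/5140·τ³=9559/5140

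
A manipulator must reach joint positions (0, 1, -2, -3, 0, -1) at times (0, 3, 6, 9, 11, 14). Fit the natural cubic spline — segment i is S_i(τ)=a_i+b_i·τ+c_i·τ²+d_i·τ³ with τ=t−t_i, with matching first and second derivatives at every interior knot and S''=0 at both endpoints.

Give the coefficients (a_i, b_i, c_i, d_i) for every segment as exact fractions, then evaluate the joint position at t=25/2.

Δ: Δ0=1/3, Δ1=-1, Δ2=-1/3, Δ3=3/2, Δ4=-1/3
row 1: diag=12, rhs=-8; c'=1/4, d'=-2/3
row 2: denom=12−3·1/4=45/4; d'=(4−3·-2/3)/(45/4)=8/15
row 3: denom=10−3·4/15=46/5; d'=(11−3·8/15)/(46/5)=47/46
row 4: denom=10−2·5/23=220/23; d'=(-11−2·47/46)/(220/23)=-15/11
back: M4=-15/11
back: M3=47/46−5/23·-15/11=29/22
back: M2=8/15−4/15·29/22=2/11
back: M1=-2/3−1/4·2/11=-47/66
M: M0=0, M1=-47/66, M2=2/11, M3=29/22, M4=-15/11, M5=0
seg 0: a=0, c=M0/2=0, d=(M1−M0)/(6·3)=-47/1188, b=Δ0−h0·(2M0+M1)/6=91/132
seg 1: a=1, c=M1/2=-47/132, d=(M2−M1)/(6·3)=59/1188, b=Δ1−h1·(2M1+M2)/6=-25/66
seg 2: a=-2, c=M2/2=1/11, d=(M3−M2)/(6·3)=25/396, b=Δ2−h2·(2M2+M3)/6=-155/132
seg 3: a=-3, c=M3/2=29/44, d=(M4−M3)/(6·2)=-59/264, b=Δ3−h3·(2M3+M4)/6=71/66
seg 4: a=0, c=M4/2=-15/22, d=(M5−M4)/(6·3)=5/66, b=Δ4−h4·(2M4+M5)/6=34/33
t_q=25/2 → seg 4, τ=3/2; S=0+34/33·τ+-15/22·τ²+5/66·τ³=47/176

  seg 0: a=0 b=91/132 c=0 d=-47/1188
  seg 1: a=1 b=-25/66 c=-47/132 d=59/1188
  seg 2: a=-2 b=-155/132 c=1/11 d=25/396
  seg 3: a=-3 b=71/66 c=29/44 d=-59/264
  seg 4: a=0 b=34/33 c=-15/22 d=5/66
S(25/2) = 47/176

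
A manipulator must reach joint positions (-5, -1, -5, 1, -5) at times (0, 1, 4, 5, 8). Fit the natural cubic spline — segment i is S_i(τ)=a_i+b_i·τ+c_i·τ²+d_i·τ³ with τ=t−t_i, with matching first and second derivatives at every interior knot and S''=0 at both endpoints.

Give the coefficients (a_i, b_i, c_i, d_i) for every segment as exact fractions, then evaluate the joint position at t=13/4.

Δ: Δ0=4, Δ1=-4/3, Δ2=6, Δ3=-2
row 1: diag=8, rhs=-32; c'=3/8, d'=-4
row 2: denom=8−3·3/8=55/8; d'=(44−3·-4)/(55/8)=448/55
row 3: denom=8−1·8/55=432/55; d'=(-48−1·448/55)/(432/55)=-193/27
back: M3=-193/27
back: M2=448/55−8/55·-193/27=248/27
back: M1=-4−3/8·248/27=-67/9
M: M0=0, M1=-67/9, M2=248/27, M3=-193/27, M4=0
seg 0: a=-5, c=M0/2=0, d=(M1−M0)/(6·1)=-67/54, b=Δ0−h0·(2M0+M1)/6=283/54
seg 1: a=-1, c=M1/2=-67/18, d=(M2−M1)/(6·3)=449/486, b=Δ1−h1·(2M1+M2)/6=41/27
seg 2: a=-5, c=M2/2=124/27, d=(M3−M2)/(6·1)=-49/18, b=Δ2−h2·(2M2+M3)/6=223/54
seg 3: a=1, c=M3/2=-193/54, d=(M4−M3)/(6·3)=193/486, b=Δ3−h3·(2M3+M4)/6=139/27
t_q=13/4 → seg 1, τ=9/4; S=-1+41/27·τ+-67/18·τ²+449/486·τ³=-2267/384

  seg 0: a=-5 b=283/54 c=0 d=-67/54
  seg 1: a=-1 b=41/27 c=-67/18 d=449/486
  seg 2: a=-5 b=223/54 c=124/27 d=-49/18
  seg 3: a=1 b=139/27 c=-193/54 d=193/486
S(13/4) = -2267/384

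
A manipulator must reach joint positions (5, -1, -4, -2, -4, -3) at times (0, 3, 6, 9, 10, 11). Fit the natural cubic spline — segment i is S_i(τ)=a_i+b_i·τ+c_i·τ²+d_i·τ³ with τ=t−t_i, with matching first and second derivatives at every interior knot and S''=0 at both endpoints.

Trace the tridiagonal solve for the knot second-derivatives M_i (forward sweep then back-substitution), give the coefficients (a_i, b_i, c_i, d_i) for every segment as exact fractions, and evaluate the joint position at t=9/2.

  seg 0: a=5 b=-2560/1251 c=0 d=58/11259
  seg 1: a=-1 b=-2386/1251 c=58/1251 d=961/11259
  seg 2: a=-4 b=845/1251 c=1019/1251 d=-3068/11259
  seg 3: a=-2 b=-2245/1251 c=-683/417 d=1792/1251
  seg 4: a=-4 b=-967/1251 c=1109/417 d=-1109/1251
S(9/2) = -3857/1112

Δ: Δ0=-2, Δ1=-1, Δ2=2/3, Δ3=-2, Δ4=1
row 1: diag=12, rhs=6; c'=1/4, d'=1/2
row 2: denom=12−3·1/4=45/4; d'=(10−3·1/2)/(45/4)=34/45
row 3: denom=8−3·4/15=36/5; d'=(-16−3·34/45)/(36/5)=-137/54
row 4: denom=4−1·5/36=139/36; d'=(18−1·-137/54)/(139/36)=2218/417
back: M4=2218/417
back: M3=-137/54−5/36·2218/417=-1366/417
back: M2=34/45−4/15·-1366/417=2038/1251
back: M1=1/2−1/4·2038/1251=116/1251
M: M0=0, M1=116/1251, M2=2038/1251, M3=-1366/417, M4=2218/417, M5=0
seg 0: a=5, c=M0/2=0, d=(M1−M0)/(6·3)=58/11259, b=Δ0−h0·(2M0+M1)/6=-2560/1251
seg 1: a=-1, c=M1/2=58/1251, d=(M2−M1)/(6·3)=961/11259, b=Δ1−h1·(2M1+M2)/6=-2386/1251
seg 2: a=-4, c=M2/2=1019/1251, d=(M3−M2)/(6·3)=-3068/11259, b=Δ2−h2·(2M2+M3)/6=845/1251
seg 3: a=-2, c=M3/2=-683/417, d=(M4−M3)/(6·1)=1792/1251, b=Δ3−h3·(2M3+M4)/6=-2245/1251
seg 4: a=-4, c=M4/2=1109/417, d=(M5−M4)/(6·1)=-1109/1251, b=Δ4−h4·(2M4+M5)/6=-967/1251
t_q=9/2 → seg 1, τ=3/2; S=-1+-2386/1251·τ+58/1251·τ²+961/11259·τ³=-3857/1112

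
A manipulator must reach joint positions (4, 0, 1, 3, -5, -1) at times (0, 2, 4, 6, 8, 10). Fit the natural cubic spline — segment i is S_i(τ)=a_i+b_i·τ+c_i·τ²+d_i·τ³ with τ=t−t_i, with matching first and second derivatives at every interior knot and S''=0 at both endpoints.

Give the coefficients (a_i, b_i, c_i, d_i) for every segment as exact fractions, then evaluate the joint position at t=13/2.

Δ: Δ0=-2, Δ1=1/2, Δ2=1, Δ3=-4, Δ4=2
row 1: diag=8, rhs=15; c'=1/4, d'=15/8
row 2: denom=8−2·1/4=15/2; d'=(3−2·15/8)/(15/2)=-1/10
row 3: denom=8−2·4/15=112/15; d'=(-30−2·-1/10)/(112/15)=-447/112
row 4: denom=8−2·15/56=209/28; d'=(36−2·-447/112)/(209/28)=2463/418
back: M4=2463/418
back: M3=-447/112−15/56·2463/418=-1164/209
back: M2=-1/10−4/15·-1164/209=579/418
back: M1=15/8−1/4·579/418=639/418
M: M0=0, M1=639/418, M2=579/418, M3=-1164/209, M4=2463/418, M5=0
seg 0: a=4, c=M0/2=0, d=(M1−M0)/(6·2)=213/1672, b=Δ0−h0·(2M0+M1)/6=-1049/418
seg 1: a=0, c=M1/2=639/836, d=(M2−M1)/(6·2)=-5/418, b=Δ1−h1·(2M1+M2)/6=-205/209
seg 2: a=1, c=M2/2=579/836, d=(M3−M2)/(6·2)=-51/88, b=Δ2−h2·(2M2+M3)/6=404/209
seg 3: a=3, c=M3/2=-582/209, d=(M4−M3)/(6·2)=1597/1672, b=Δ3−h3·(2M3+M4)/6=-941/418
seg 4: a=-5, c=M4/2=2463/836, d=(M5−M4)/(6·2)=-821/1672, b=Δ4−h4·(2M4+M5)/6=-403/209
t_q=13/2 → seg 3, τ=1/2; S=3+-941/418·τ+-582/209·τ²+1597/1672·τ³=17357/13376

  seg 0: a=4 b=-1049/418 c=0 d=213/1672
  seg 1: a=0 b=-205/209 c=639/836 d=-5/418
  seg 2: a=1 b=404/209 c=579/836 d=-51/88
  seg 3: a=3 b=-941/418 c=-582/209 d=1597/1672
  seg 4: a=-5 b=-403/209 c=2463/836 d=-821/1672
S(13/2) = 17357/13376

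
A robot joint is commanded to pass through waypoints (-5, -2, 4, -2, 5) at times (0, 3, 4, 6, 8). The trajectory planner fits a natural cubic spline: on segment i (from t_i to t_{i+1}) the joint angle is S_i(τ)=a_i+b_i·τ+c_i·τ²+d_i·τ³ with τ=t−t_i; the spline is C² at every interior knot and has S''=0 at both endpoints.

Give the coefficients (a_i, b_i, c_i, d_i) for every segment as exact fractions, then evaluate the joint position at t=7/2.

Δ: Δ0=1, Δ1=6, Δ2=-3, Δ3=7/2
row 1: diag=8, rhs=30; c'=1/8, d'=15/4
row 2: denom=6−1·1/8=47/8; d'=(-54−1·15/4)/(47/8)=-462/47
row 3: denom=8−2·16/47=344/47; d'=(39−2·-462/47)/(344/47)=2757/344
back: M3=2757/344
back: M2=-462/47−16/47·2757/344=-540/43
back: M1=15/4−1/8·-540/43=915/172
M: M0=0, M1=915/172, M2=-540/43, M3=2757/344, M4=0
seg 0: a=-5, c=M0/2=0, d=(M1−M0)/(6·3)=305/1032, b=Δ0−h0·(2M0+M1)/6=-571/344
seg 1: a=-2, c=M1/2=915/344, d=(M2−M1)/(6·1)=-1025/344, b=Δ1−h1·(2M1+M2)/6=1087/172
seg 2: a=4, c=M2/2=-270/43, d=(M3−M2)/(6·2)=2359/1376, b=Δ2−h2·(2M2+M3)/6=929/344
seg 3: a=-2, c=M3/2=2757/688, d=(M4−M3)/(6·2)=-919/1376, b=Δ3−h3·(2M3+M4)/6=-317/172
t_q=7/2 → seg 1, τ=1/2; S=-2+1087/172·τ+915/344·τ²+-1025/344·τ³=3997/2752

  seg 0: a=-5 b=-571/344 c=0 d=305/1032
  seg 1: a=-2 b=1087/172 c=915/344 d=-1025/344
  seg 2: a=4 b=929/344 c=-270/43 d=2359/1376
  seg 3: a=-2 b=-317/172 c=2757/688 d=-919/1376
S(7/2) = 3997/2752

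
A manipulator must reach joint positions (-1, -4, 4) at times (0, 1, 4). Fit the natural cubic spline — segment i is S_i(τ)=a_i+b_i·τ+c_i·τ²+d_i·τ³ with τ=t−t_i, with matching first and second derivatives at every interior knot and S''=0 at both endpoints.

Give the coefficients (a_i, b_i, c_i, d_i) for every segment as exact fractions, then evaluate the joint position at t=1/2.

  seg 0: a=-1 b=-89/24 c=0 d=17/24
  seg 1: a=-4 b=-19/12 c=17/8 d=-17/72
S(1/2) = -177/64

Δ: Δ0=-3, Δ1=8/3
row 1: diag=8, rhs=34; c'=3/8, d'=17/4
back: M1=17/4
M: M0=0, M1=17/4, M2=0
seg 0: a=-1, c=M0/2=0, d=(M1−M0)/(6·1)=17/24, b=Δ0−h0·(2M0+M1)/6=-89/24
seg 1: a=-4, c=M1/2=17/8, d=(M2−M1)/(6·3)=-17/72, b=Δ1−h1·(2M1+M2)/6=-19/12
t_q=1/2 → seg 0, τ=1/2; S=-1+-89/24·τ+0·τ²+17/24·τ³=-177/64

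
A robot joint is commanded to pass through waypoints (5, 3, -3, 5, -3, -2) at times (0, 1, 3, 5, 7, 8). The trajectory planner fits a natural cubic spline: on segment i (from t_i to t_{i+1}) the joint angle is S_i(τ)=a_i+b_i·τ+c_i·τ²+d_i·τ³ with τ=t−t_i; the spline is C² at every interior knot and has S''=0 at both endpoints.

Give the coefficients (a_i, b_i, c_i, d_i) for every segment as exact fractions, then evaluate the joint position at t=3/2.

  seg 0: a=5 b=-43/32 c=0 d=-21/32
  seg 1: a=3 b=-53/16 c=-63/32 d=17/16
  seg 2: a=-3 b=25/16 c=141/32 d=-51/32
  seg 3: a=5 b=1/16 c=-165/32 d=25/16
  seg 4: a=-3 b=-29/16 c=135/32 d=-45/32
S(3/2) = 63/64

Δ: Δ0=-2, Δ1=-3, Δ2=4, Δ3=-4, Δ4=1
row 1: diag=6, rhs=-6; c'=1/3, d'=-1
row 2: denom=8−2·1/3=22/3; d'=(42−2·-1)/(22/3)=6
row 3: denom=8−2·3/11=82/11; d'=(-48−2·6)/(82/11)=-330/41
row 4: denom=6−2·11/41=224/41; d'=(30−2·-330/41)/(224/41)=135/16
back: M4=135/16
back: M3=-330/41−11/41·135/16=-165/16
back: M2=6−3/11·-165/16=141/16
back: M1=-1−1/3·141/16=-63/16
M: M0=0, M1=-63/16, M2=141/16, M3=-165/16, M4=135/16, M5=0
seg 0: a=5, c=M0/2=0, d=(M1−M0)/(6·1)=-21/32, b=Δ0−h0·(2M0+M1)/6=-43/32
seg 1: a=3, c=M1/2=-63/32, d=(M2−M1)/(6·2)=17/16, b=Δ1−h1·(2M1+M2)/6=-53/16
seg 2: a=-3, c=M2/2=141/32, d=(M3−M2)/(6·2)=-51/32, b=Δ2−h2·(2M2+M3)/6=25/16
seg 3: a=5, c=M3/2=-165/32, d=(M4−M3)/(6·2)=25/16, b=Δ3−h3·(2M3+M4)/6=1/16
seg 4: a=-3, c=M4/2=135/32, d=(M5−M4)/(6·1)=-45/32, b=Δ4−h4·(2M4+M5)/6=-29/16
t_q=3/2 → seg 1, τ=1/2; S=3+-53/16·τ+-63/32·τ²+17/16·τ³=63/64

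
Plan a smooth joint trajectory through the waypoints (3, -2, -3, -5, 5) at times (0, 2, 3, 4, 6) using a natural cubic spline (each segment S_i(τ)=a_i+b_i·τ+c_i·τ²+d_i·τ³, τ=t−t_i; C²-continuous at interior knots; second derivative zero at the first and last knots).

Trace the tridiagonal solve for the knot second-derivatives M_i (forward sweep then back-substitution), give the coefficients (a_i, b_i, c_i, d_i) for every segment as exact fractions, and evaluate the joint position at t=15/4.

Δ: Δ0=-5/2, Δ1=-1, Δ2=-2, Δ3=5
row 1: diag=6, rhs=9; c'=1/6, d'=3/2
row 2: denom=4−1·1/6=23/6; d'=(-6−1·3/2)/(23/6)=-45/23
row 3: denom=6−1·6/23=132/23; d'=(42−1·-45/23)/(132/23)=337/44
back: M3=337/44
back: M2=-45/23−6/23·337/44=-87/22
back: M1=3/2−1/6·-87/22=95/44
M: M0=0, M1=95/44, M2=-87/22, M3=337/44, M4=0
seg 0: a=3, c=M0/2=0, d=(M1−M0)/(6·2)=95/528, b=Δ0−h0·(2M0+M1)/6=-425/132
seg 1: a=-2, c=M1/2=95/88, d=(M2−M1)/(6·1)=-269/264, b=Δ1−h1·(2M1+M2)/6=-35/33
seg 2: a=-3, c=M2/2=-87/44, d=(M3−M2)/(6·1)=511/264, b=Δ2−h2·(2M2+M3)/6=-47/24
seg 3: a=-5, c=M3/2=337/88, d=(M4−M3)/(6·2)=-337/528, b=Δ3−h3·(2M3+M4)/6=-7/66
t_q=15/4 → seg 2, τ=3/4; S=-3+-47/24·τ+-87/44·τ²+511/264·τ³=-26833/5632

  seg 0: a=3 b=-425/132 c=0 d=95/528
  seg 1: a=-2 b=-35/33 c=95/88 d=-269/264
  seg 2: a=-3 b=-47/24 c=-87/44 d=511/264
  seg 3: a=-5 b=-7/66 c=337/88 d=-337/528
S(15/4) = -26833/5632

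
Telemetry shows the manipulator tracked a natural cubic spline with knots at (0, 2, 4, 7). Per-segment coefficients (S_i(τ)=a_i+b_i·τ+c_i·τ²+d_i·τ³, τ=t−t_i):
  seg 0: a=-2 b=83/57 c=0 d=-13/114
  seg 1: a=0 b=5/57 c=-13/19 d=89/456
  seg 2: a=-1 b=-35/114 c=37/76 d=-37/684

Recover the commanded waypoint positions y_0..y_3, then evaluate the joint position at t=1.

y_0=-2 y_1=0 y_2=-1 y_3=1
S(1) = -25/38

y_0 = S_0(0) = a_0 = -2
y_1 = S_1(0) = a_1 = 0
y_2 = S_2(0) = a_2 = -1
y_3 = S_2(3) = 1
t_q=1 is in segment 0 (τ=1); S_0(τ)=-25/38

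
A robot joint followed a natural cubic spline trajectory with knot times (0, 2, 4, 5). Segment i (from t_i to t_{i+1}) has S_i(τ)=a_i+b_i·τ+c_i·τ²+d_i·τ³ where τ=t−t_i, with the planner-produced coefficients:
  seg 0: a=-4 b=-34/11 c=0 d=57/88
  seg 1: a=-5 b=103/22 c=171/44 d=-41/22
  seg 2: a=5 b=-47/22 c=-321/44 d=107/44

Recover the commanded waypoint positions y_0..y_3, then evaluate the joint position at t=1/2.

y_0 = S_0(0) = a_0 = -4
y_1 = S_1(0) = a_1 = -5
y_2 = S_2(0) = a_2 = 5
y_3 = S_2(1) = -2
t_q=1/2 is in segment 0 (τ=1/2); S_0(τ)=-3847/704

y_0=-4 y_1=-5 y_2=5 y_3=-2
S(1/2) = -3847/704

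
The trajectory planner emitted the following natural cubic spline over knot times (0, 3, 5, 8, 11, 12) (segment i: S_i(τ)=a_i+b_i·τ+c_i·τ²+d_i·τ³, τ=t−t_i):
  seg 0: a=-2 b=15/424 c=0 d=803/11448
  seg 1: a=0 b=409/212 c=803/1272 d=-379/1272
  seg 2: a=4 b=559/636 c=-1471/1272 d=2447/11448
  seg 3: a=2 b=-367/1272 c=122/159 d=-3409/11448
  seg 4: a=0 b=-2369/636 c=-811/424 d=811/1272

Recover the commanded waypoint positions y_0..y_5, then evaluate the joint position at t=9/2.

y_0=-2 y_1=0 y_2=4 y_3=2 y_4=0 y_5=-5
S(9/2) = 11223/3392

y_0 = S_0(0) = a_0 = -2
y_1 = S_1(0) = a_1 = 0
y_2 = S_2(0) = a_2 = 4
y_3 = S_3(0) = a_3 = 2
y_4 = S_4(0) = a_4 = 0
y_5 = S_4(1) = -5
t_q=9/2 is in segment 1 (τ=3/2); S_1(τ)=11223/3392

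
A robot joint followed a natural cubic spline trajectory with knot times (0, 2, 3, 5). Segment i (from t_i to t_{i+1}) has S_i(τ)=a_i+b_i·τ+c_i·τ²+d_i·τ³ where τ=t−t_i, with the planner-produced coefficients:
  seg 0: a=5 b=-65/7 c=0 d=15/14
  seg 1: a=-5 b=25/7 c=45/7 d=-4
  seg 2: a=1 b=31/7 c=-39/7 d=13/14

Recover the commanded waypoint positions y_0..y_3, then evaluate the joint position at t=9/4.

y_0=5 y_1=-5 y_2=1 y_3=-5
S(9/4) = -211/56

y_0 = S_0(0) = a_0 = 5
y_1 = S_1(0) = a_1 = -5
y_2 = S_2(0) = a_2 = 1
y_3 = S_2(2) = -5
t_q=9/4 is in segment 1 (τ=1/4); S_1(τ)=-211/56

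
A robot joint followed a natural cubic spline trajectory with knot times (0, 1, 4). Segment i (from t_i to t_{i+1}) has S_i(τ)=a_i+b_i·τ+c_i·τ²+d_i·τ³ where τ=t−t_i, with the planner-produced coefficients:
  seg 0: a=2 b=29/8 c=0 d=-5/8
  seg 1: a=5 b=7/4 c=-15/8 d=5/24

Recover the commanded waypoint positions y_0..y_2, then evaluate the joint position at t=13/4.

y_0=2 y_1=5 y_2=-1
S(13/4) = 931/512

y_0 = S_0(0) = a_0 = 2
y_1 = S_1(0) = a_1 = 5
y_2 = S_1(3) = -1
t_q=13/4 is in segment 1 (τ=9/4); S_1(τ)=931/512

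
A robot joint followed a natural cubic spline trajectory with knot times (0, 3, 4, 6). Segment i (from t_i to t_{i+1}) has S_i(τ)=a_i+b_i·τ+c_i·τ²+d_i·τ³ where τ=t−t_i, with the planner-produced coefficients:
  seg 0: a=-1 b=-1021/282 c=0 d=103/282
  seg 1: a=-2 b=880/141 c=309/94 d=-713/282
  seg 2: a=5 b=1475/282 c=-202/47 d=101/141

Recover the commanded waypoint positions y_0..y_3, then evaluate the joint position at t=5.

y_0 = S_0(0) = a_0 = -1
y_1 = S_1(0) = a_1 = -2
y_2 = S_2(0) = a_2 = 5
y_3 = S_2(2) = 4
t_q=5 is in segment 2 (τ=1); S_2(τ)=625/94

y_0=-1 y_1=-2 y_2=5 y_3=4
S(5) = 625/94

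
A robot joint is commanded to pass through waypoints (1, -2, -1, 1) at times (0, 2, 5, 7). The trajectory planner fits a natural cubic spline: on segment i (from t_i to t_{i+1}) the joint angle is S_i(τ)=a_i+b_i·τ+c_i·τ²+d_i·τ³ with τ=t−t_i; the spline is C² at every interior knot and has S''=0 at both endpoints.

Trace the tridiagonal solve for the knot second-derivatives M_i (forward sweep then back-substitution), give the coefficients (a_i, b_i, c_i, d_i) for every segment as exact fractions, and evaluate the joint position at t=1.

Δ: Δ0=-3/2, Δ1=1/3, Δ2=1
row 1: diag=10, rhs=11; c'=3/10, d'=11/10
row 2: denom=10−3·3/10=91/10; d'=(4−3·11/10)/(91/10)=1/13
back: M2=1/13
back: M1=11/10−3/10·1/13=14/13
M: M0=0, M1=14/13, M2=1/13, M3=0
seg 0: a=1, c=M0/2=0, d=(M1−M0)/(6·2)=7/78, b=Δ0−h0·(2M0+M1)/6=-145/78
seg 1: a=-2, c=M1/2=7/13, d=(M2−M1)/(6·3)=-1/18, b=Δ1−h1·(2M1+M2)/6=-61/78
seg 2: a=-1, c=M2/2=1/26, d=(M3−M2)/(6·2)=-1/156, b=Δ2−h2·(2M2+M3)/6=37/39
t_q=1 → seg 0, τ=1; S=1+-145/78·τ+0·τ²+7/78·τ³=-10/13

  seg 0: a=1 b=-145/78 c=0 d=7/78
  seg 1: a=-2 b=-61/78 c=7/13 d=-1/18
  seg 2: a=-1 b=37/39 c=1/26 d=-1/156
S(1) = -10/13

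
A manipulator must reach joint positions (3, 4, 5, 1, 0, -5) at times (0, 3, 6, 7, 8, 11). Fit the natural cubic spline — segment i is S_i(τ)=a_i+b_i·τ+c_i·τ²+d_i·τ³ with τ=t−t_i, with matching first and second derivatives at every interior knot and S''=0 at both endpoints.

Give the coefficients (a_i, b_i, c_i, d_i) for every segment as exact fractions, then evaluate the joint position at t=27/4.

  seg 0: a=3 b=-188/867 c=0 d=53/867
  seg 1: a=4 b=1243/867 c=159/289 d=-265/867
  seg 2: a=5 b=-3050/867 c=-636/289 d=1490/867
  seg 3: a=1 b=-2396/867 c=854/289 d=-1033/867
  seg 4: a=0 b=-371/867 c=-179/289 d=179/2601
S(27/4) = 17097/9248

Δ: Δ0=1/3, Δ1=1/3, Δ2=-4, Δ3=-1, Δ4=-5/3
row 1: diag=12, rhs=0; c'=1/4, d'=0
row 2: denom=8−3·1/4=29/4; d'=(-26−3·0)/(29/4)=-104/29
row 3: denom=4−1·4/29=112/29; d'=(18−1·-104/29)/(112/29)=313/56
row 4: denom=8−1·29/112=867/112; d'=(-4−1·313/56)/(867/112)=-358/289
back: M4=-358/289
back: M3=313/56−29/112·-358/289=1708/289
back: M2=-104/29−4/29·1708/289=-1272/289
back: M1=0−1/4·-1272/289=318/289
M: M0=0, M1=318/289, M2=-1272/289, M3=1708/289, M4=-358/289, M5=0
seg 0: a=3, c=M0/2=0, d=(M1−M0)/(6·3)=53/867, b=Δ0−h0·(2M0+M1)/6=-188/867
seg 1: a=4, c=M1/2=159/289, d=(M2−M1)/(6·3)=-265/867, b=Δ1−h1·(2M1+M2)/6=1243/867
seg 2: a=5, c=M2/2=-636/289, d=(M3−M2)/(6·1)=1490/867, b=Δ2−h2·(2M2+M3)/6=-3050/867
seg 3: a=1, c=M3/2=854/289, d=(M4−M3)/(6·1)=-1033/867, b=Δ3−h3·(2M3+M4)/6=-2396/867
seg 4: a=0, c=M4/2=-179/289, d=(M5−M4)/(6·3)=179/2601, b=Δ4−h4·(2M4+M5)/6=-371/867
t_q=27/4 → seg 2, τ=3/4; S=5+-3050/867·τ+-636/289·τ²+1490/867·τ³=17097/9248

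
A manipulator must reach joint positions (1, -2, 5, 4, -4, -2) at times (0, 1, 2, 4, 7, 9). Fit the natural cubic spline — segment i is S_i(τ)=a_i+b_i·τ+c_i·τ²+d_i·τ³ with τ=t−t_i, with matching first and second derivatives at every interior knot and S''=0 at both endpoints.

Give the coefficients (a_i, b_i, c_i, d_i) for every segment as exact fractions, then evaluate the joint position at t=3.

  seg 0: a=1 b=-68857/11598 c=0 d=34063/11598
  seg 1: a=-2 b=16666/5799 c=34063/3866 d=-54335/11598
  seg 2: a=5 b=74705/11598 c=-10136/1933 d=5141/5799
  seg 3: a=4 b=-45175/11598 c=146/1933 d=1291/11598
  seg 4: a=-4 b=-2531/5799 c=4165/3866 d=-4165/23196
S(3) = 27387/3866

Δ: Δ0=-3, Δ1=7, Δ2=-1/2, Δ3=-8/3, Δ4=1
row 1: diag=4, rhs=60; c'=1/4, d'=15
row 2: denom=6−1·1/4=23/4; d'=(-45−1·15)/(23/4)=-240/23
row 3: denom=10−2·8/23=214/23; d'=(-13−2·-240/23)/(214/23)=181/214
row 4: denom=10−3·69/214=1933/214; d'=(22−3·181/214)/(1933/214)=4165/1933
back: M4=4165/1933
back: M3=181/214−69/214·4165/1933=292/1933
back: M2=-240/23−8/23·292/1933=-20272/1933
back: M1=15−1/4·-20272/1933=34063/1933
M: M0=0, M1=34063/1933, M2=-20272/1933, M3=292/1933, M4=4165/1933, M5=0
seg 0: a=1, c=M0/2=0, d=(M1−M0)/(6·1)=34063/11598, b=Δ0−h0·(2M0+M1)/6=-68857/11598
seg 1: a=-2, c=M1/2=34063/3866, d=(M2−M1)/(6·1)=-54335/11598, b=Δ1−h1·(2M1+M2)/6=16666/5799
seg 2: a=5, c=M2/2=-10136/1933, d=(M3−M2)/(6·2)=5141/5799, b=Δ2−h2·(2M2+M3)/6=74705/11598
seg 3: a=4, c=M3/2=146/1933, d=(M4−M3)/(6·3)=1291/11598, b=Δ3−h3·(2M3+M4)/6=-45175/11598
seg 4: a=-4, c=M4/2=4165/3866, d=(M5−M4)/(6·2)=-4165/23196, b=Δ4−h4·(2M4+M5)/6=-2531/5799
t_q=3 → seg 2, τ=1; S=5+74705/11598·τ+-10136/1933·τ²+5141/5799·τ³=27387/3866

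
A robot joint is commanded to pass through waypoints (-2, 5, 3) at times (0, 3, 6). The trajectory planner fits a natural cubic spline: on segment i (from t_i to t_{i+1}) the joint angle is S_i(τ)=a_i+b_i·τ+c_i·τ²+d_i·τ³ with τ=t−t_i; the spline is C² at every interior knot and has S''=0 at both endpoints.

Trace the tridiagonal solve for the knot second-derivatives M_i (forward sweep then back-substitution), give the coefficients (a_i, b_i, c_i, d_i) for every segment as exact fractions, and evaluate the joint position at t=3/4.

Δ: Δ0=7/3, Δ1=-2/3
row 1: diag=12, rhs=-18; c'=1/4, d'=-3/2
back: M1=-3/2
M: M0=0, M1=-3/2, M2=0
seg 0: a=-2, c=M0/2=0, d=(M1−M0)/(6·3)=-1/12, b=Δ0−h0·(2M0+M1)/6=37/12
seg 1: a=5, c=M1/2=-3/4, d=(M2−M1)/(6·3)=1/12, b=Δ1−h1·(2M1+M2)/6=5/6
t_q=3/4 → seg 0, τ=3/4; S=-2+37/12·τ+0·τ²+-1/12·τ³=71/256

  seg 0: a=-2 b=37/12 c=0 d=-1/12
  seg 1: a=5 b=5/6 c=-3/4 d=1/12
S(3/4) = 71/256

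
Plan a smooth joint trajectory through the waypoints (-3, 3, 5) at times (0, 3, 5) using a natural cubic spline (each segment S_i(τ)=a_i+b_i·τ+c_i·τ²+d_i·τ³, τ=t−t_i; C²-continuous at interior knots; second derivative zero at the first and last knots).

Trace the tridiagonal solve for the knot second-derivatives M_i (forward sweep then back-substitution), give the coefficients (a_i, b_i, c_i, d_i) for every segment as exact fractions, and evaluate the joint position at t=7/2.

Δ: Δ0=2, Δ1=1
row 1: diag=10, rhs=-6; c'=1/5, d'=-3/5
back: M1=-3/5
M: M0=0, M1=-3/5, M2=0
seg 0: a=-3, c=M0/2=0, d=(M1−M0)/(6·3)=-1/30, b=Δ0−h0·(2M0+M1)/6=23/10
seg 1: a=3, c=M1/2=-3/10, d=(M2−M1)/(6·2)=1/20, b=Δ1−h1·(2M1+M2)/6=7/5
t_q=7/2 → seg 1, τ=1/2; S=3+7/5·τ+-3/10·τ²+1/20·τ³=581/160

  seg 0: a=-3 b=23/10 c=0 d=-1/30
  seg 1: a=3 b=7/5 c=-3/10 d=1/20
S(7/2) = 581/160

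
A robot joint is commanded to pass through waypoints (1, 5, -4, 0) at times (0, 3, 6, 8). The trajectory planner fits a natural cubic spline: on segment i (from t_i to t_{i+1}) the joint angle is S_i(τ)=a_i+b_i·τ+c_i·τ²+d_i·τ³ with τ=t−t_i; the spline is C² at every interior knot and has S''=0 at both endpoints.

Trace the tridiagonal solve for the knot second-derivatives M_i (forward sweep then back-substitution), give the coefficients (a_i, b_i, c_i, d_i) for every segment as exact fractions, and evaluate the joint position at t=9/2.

Δ: Δ0=4/3, Δ1=-3, Δ2=2
row 1: diag=12, rhs=-26; c'=1/4, d'=-13/6
row 2: denom=10−3·1/4=37/4; d'=(30−3·-13/6)/(37/4)=146/37
back: M2=146/37
back: M1=-13/6−1/4·146/37=-350/111
M: M0=0, M1=-350/111, M2=146/37, M3=0
seg 0: a=1, c=M0/2=0, d=(M1−M0)/(6·3)=-175/999, b=Δ0−h0·(2M0+M1)/6=323/111
seg 1: a=5, c=M1/2=-175/111, d=(M2−M1)/(6·3)=394/999, b=Δ1−h1·(2M1+M2)/6=-202/111
seg 2: a=-4, c=M2/2=73/37, d=(M3−M2)/(6·2)=-73/222, b=Δ2−h2·(2M2+M3)/6=-70/111
t_q=9/2 → seg 1, τ=3/2; S=5+-202/111·τ+-175/111·τ²+394/999·τ³=2/37

  seg 0: a=1 b=323/111 c=0 d=-175/999
  seg 1: a=5 b=-202/111 c=-175/111 d=394/999
  seg 2: a=-4 b=-70/111 c=73/37 d=-73/222
S(9/2) = 2/37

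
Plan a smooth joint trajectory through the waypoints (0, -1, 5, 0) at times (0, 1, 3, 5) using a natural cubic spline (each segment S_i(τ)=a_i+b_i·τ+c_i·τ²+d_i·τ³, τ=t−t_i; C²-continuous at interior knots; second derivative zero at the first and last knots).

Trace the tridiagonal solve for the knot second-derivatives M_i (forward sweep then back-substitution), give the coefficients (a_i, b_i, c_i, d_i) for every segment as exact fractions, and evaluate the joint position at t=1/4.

Δ: Δ0=-1, Δ1=3, Δ2=-5/2
row 1: diag=6, rhs=24; c'=1/3, d'=4
row 2: denom=8−2·1/3=22/3; d'=(-33−2·4)/(22/3)=-123/22
back: M2=-123/22
back: M1=4−1/3·-123/22=129/22
M: M0=0, M1=129/22, M2=-123/22, M3=0
seg 0: a=0, c=M0/2=0, d=(M1−M0)/(6·1)=43/44, b=Δ0−h0·(2M0+M1)/6=-87/44
seg 1: a=-1, c=M1/2=129/44, d=(M2−M1)/(6·2)=-21/22, b=Δ1−h1·(2M1+M2)/6=21/22
seg 2: a=5, c=M2/2=-123/44, d=(M3−M2)/(6·2)=41/88, b=Δ2−h2·(2M2+M3)/6=27/22
t_q=1/4 → seg 0, τ=1/4; S=0+-87/44·τ+0·τ²+43/44·τ³=-1349/2816

  seg 0: a=0 b=-87/44 c=0 d=43/44
  seg 1: a=-1 b=21/22 c=129/44 d=-21/22
  seg 2: a=5 b=27/22 c=-123/44 d=41/88
S(1/4) = -1349/2816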